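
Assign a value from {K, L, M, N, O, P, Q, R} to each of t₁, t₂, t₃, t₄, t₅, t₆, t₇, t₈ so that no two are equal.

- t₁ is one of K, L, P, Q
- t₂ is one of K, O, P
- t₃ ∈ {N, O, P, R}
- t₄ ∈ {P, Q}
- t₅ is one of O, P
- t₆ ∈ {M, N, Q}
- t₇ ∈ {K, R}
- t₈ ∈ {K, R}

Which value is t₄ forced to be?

The 8 variables draw from only 8 values {K, L, M, N, O, P, Q, R}, so each is used; only t₁ can be L, hence t₁ = L.
Among the 7 still-open variables, M fits only t₆ (and all 7 values in {K, M, N, O, P, Q, R} must be used), so t₆ = M.
The 6 still-open variables draw from only 6 values {K, N, O, P, Q, R}, so each is used; only t₃ can be N, hence t₃ = N.
Among the 5 still-open variables, Q fits only t₄ (and all 5 values in {K, O, P, Q, R} must be used), so t₄ = Q.

Q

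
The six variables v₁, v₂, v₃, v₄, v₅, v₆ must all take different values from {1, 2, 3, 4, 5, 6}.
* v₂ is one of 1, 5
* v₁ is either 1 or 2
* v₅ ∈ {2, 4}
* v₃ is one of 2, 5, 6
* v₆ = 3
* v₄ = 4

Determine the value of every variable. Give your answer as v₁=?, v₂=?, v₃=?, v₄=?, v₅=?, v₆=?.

v₁=1, v₂=5, v₃=6, v₄=4, v₅=2, v₆=3

v₄'s domain is down to {4}, so v₄ = 4. So v₅ can't be 4.
v₅ has just one choice, so v₅ = 2. Strike 2 from v₁, v₃.
v₆'s domain is down to {3}, so v₆ = 3.
v₁ has just one choice, so v₁ = 1. Remove 1 from v₂.
v₂'s domain is down to {5}, so v₂ = 5. Strike 5 from v₃.
v₃'s domain is down to {6}, so v₃ = 6.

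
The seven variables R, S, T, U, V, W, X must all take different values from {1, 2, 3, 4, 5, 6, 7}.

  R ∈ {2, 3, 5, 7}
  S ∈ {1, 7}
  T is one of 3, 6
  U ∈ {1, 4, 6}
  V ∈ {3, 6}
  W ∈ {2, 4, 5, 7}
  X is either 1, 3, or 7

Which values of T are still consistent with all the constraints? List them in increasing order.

3, 6

T and V share exactly the 2 values {3, 6}; by pigeonhole those values go to them, so strike 3, 6 from R, U, X.
S and X share exactly the 2 values {1, 7}; by pigeonhole those values go to them, so strike 1, 7 from R, U, W.
U has just one choice, so U = 4. Strike 4 from W.
No further eliminations apply; T can still be any of 3, 6.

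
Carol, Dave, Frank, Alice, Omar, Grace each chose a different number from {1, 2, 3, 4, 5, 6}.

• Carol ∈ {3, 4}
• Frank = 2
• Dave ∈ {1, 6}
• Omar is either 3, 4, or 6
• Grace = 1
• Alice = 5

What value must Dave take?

Frank must be 2 (only option left).
Alice has just one choice, so Alice = 5.
Grace's domain is down to {1}, so Grace = 1. Strike 1 from Dave.
So Dave = 6.

6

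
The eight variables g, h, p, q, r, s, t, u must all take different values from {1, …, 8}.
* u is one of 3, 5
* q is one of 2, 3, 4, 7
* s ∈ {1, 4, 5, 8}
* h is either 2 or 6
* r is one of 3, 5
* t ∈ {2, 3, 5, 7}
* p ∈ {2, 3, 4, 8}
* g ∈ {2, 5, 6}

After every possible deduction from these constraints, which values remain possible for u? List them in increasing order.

3, 5

The 8 variables draw from only 8 values {1, 2, 3, 4, 5, 6, 7, 8}, so each is used; only s can be 1, hence s = 1.
Among the 7 still-open variables, 8 fits only p (and all 7 values in {2, 3, 4, 5, 6, 7, 8} must be used), so p = 8.
The 6 still-open variables together cover exactly {2, 3, 4, 5, 6, 7} — 6 values for 6 variables — and 4 appears only in q's list, so q = 4.
Among the 5 still-open variables, 7 fits only t (and all 5 values in {2, 3, 5, 6, 7} must be used), so t = 7.
r and u share exactly the 2 values {3, 5}; by pigeonhole those values go to them, so strike 3, 5 from g.
No further eliminations apply; u can still be any of 3, 5.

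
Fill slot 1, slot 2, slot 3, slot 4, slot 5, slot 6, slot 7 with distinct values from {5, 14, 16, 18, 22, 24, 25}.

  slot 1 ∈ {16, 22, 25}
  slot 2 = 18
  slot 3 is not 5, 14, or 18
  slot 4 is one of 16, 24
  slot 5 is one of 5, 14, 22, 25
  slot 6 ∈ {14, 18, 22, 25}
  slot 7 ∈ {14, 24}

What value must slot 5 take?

slot 2's domain is down to {18}, so slot 2 = 18. Strike 18 from slot 6.
The 6 still-open variables draw from only 6 values {5, 14, 16, 22, 24, 25}, so each is used; only slot 5 can be 5, hence slot 5 = 5.

5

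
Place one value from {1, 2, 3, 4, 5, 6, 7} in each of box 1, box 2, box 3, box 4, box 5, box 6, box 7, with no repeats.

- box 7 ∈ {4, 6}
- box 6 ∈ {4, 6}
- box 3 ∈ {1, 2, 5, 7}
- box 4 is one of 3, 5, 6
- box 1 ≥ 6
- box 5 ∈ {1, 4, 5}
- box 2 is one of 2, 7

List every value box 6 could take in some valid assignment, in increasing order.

4, 6

The 7 variables together cover exactly {1, 2, 3, 4, 5, 6, 7} — 7 values for 7 variables — and 3 appears only in box 4's list, so box 4 = 3.
The 2 variables box 6 and box 7 are confined to {4, 6}, which locks those values in; drop them from box 1, box 5.
box 1's domain is down to {7}, so box 1 = 7. Eliminate 7 elsewhere: box 2, box 3.
box 2's domain is down to {2}, so box 2 = 2. So box 3 can't be 2.
No further eliminations apply; box 6 can still be any of 4, 6.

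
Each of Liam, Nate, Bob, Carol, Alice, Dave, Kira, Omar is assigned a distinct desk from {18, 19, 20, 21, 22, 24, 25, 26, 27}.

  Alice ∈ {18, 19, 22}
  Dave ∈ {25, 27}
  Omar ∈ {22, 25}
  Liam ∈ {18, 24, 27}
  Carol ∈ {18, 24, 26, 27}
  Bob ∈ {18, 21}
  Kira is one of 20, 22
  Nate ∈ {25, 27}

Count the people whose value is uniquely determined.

Nate and Dave share exactly the 2 values {25, 27}; by pigeonhole those values go to them, so strike 25, 27 from Liam, Carol, Omar.
Omar's domain is down to {22}, so Omar = 22. Strike 22 from Alice, Kira.
Kira's domain is down to {20}, so Kira = 20.
Determined: Kira=20, Omar=22. The other people each still have more than one consistent value. That makes 2.

2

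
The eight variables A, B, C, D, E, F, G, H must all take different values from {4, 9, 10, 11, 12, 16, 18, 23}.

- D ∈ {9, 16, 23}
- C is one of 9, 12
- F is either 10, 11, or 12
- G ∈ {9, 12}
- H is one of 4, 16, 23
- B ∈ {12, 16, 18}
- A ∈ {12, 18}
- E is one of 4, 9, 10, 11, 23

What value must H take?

C and G between them cover only {9, 12} — a naked pair. Remove those values from A, B, D, E, F.
That leaves A = 18. Remove 18 from B.
That leaves B = 16. Eliminate 16 elsewhere: D, H.
D must be 23 (only option left). Eliminate 23 elsewhere: E, H.
So H = 4.

4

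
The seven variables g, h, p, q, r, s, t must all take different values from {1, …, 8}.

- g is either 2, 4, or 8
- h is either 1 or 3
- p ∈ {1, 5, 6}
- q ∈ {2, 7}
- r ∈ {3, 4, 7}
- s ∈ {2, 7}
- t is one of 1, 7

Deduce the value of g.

The 2 variables q and s are confined to {2, 7}, which locks those values in; drop them from g, r, t.
That leaves t = 1. Eliminate 1 elsewhere: h, p.
That leaves h = 3. Strike 3 from r.
r must be 4 (only option left). So g can't be 4.
So g = 8.

8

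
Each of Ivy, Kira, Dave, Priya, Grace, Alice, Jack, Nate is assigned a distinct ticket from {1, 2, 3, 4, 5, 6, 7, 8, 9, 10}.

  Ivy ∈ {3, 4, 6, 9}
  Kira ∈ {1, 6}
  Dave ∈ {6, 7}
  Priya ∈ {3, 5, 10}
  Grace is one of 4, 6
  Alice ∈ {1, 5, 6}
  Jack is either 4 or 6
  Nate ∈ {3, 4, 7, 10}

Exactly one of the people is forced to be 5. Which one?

The 8 variables draw from only 8 values {1, 3, 4, 5, 6, 7, 9, 10}, so each is used; only Ivy can be 9, hence Ivy = 9.
Grace and Jack between them cover only {4, 6} — a naked pair. Remove those values from Kira, Dave, Alice, Nate.
Kira's domain is down to {1}, so Kira = 1. Eliminate 1 elsewhere: Alice.
So 5 goes to Alice.

Alice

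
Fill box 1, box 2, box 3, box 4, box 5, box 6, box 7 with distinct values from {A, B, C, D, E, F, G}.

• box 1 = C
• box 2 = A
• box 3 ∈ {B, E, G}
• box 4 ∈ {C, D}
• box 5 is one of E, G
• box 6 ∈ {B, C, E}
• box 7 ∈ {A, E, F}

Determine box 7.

F

box 1 has just one choice, so box 1 = C. So box 4, box 6 can't be C.
That leaves box 2 = A. Strike A from box 7.
box 4 has just one choice, so box 4 = D.
Among the 4 still-open variables, F fits only box 7 (and all 4 values in {B, E, F, G} must be used), so box 7 = F.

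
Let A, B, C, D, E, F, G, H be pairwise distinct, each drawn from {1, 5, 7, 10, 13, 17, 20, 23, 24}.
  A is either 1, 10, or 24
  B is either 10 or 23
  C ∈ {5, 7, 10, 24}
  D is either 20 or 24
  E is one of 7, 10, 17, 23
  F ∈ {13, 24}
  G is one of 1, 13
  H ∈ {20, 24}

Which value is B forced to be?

D and H between them cover only {20, 24} — a naked pair. Remove those values from A, C, F.
F must be 13 (only option left). Strike 13 from G.
G must be 1 (only option left). Strike 1 from A.
That leaves A = 10. Remove 10 from B, C, E.
So B = 23.

23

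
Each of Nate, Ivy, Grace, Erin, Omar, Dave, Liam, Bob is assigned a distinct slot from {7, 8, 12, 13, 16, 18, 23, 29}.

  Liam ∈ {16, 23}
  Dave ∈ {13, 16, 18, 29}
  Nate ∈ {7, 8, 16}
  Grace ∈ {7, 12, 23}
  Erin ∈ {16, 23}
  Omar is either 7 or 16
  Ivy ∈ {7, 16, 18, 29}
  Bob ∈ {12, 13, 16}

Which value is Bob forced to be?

13

Among the 8 variables, 8 fits only Nate (and all 8 values in {7, 8, 12, 13, 16, 18, 23, 29} must be used), so Nate = 8.
Erin and Liam share exactly the 2 values {16, 23}; by pigeonhole those values go to them, so strike 16, 23 from Ivy, Grace, Omar, Dave, Bob.
Omar's domain is down to {7}, so Omar = 7. Eliminate 7 elsewhere: Ivy, Grace.
That leaves Grace = 12. So Bob can't be 12.
So Bob = 13.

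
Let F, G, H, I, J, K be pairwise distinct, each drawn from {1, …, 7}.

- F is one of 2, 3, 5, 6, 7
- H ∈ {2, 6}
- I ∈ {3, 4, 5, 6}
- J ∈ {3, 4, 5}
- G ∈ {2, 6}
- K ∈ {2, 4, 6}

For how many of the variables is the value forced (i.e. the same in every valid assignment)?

2

Among the 6 variables, 7 fits only F (and all 6 values in {2, 3, 4, 5, 6, 7} must be used), so F = 7.
G and H between them cover only {2, 6} — a naked pair. Remove those values from I, K.
K must be 4 (only option left). So I, J can't be 4.
Determined: F=7, K=4. The other variables each still have more than one consistent value. That makes 2.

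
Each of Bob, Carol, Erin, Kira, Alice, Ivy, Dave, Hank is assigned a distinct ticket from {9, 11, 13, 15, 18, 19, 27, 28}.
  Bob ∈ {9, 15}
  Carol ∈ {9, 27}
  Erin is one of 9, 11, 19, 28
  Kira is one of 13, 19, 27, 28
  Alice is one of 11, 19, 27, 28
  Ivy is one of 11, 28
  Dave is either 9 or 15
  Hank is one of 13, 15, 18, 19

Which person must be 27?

The 8 variables together cover exactly {9, 11, 13, 15, 18, 19, 27, 28} — 8 values for 8 variables — and 18 appears only in Hank's list, so Hank = 18.
The 7 still-open variables draw from only 7 values {9, 11, 13, 15, 19, 27, 28}, so each is used; only Kira can be 13, hence Kira = 13.
The 2 variables Bob and Dave are confined to {9, 15}, which locks those values in; drop them from Carol, Erin.
So 27 goes to Carol.

Carol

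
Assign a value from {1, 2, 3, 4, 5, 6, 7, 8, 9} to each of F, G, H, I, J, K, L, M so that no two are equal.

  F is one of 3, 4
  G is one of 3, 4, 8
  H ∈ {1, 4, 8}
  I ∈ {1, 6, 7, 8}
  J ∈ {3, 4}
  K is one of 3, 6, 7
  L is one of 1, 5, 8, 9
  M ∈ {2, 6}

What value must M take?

2

The 2 variables F and J are confined to {3, 4}, which locks those values in; drop them from G, H, K.
G must be 8 (only option left). Remove 8 from H, I, L.
That leaves H = 1. Strike 1 from I, L.
The 2 variables I and K are confined to {6, 7}, which locks those values in; drop them from M.
So M = 2.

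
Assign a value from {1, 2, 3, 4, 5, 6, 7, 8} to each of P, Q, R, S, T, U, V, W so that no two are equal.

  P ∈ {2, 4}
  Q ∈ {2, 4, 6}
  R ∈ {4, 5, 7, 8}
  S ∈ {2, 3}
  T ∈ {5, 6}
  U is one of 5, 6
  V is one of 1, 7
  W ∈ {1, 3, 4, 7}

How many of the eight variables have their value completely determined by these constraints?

2

Among the 8 variables, 8 fits only R (and all 8 values in {1, 2, 3, 4, 5, 6, 7, 8} must be used), so R = 8.
The 2 variables T and U are confined to {5, 6}, which locks those values in; drop them from Q.
P and Q between them cover only {2, 4} — a naked pair. Remove those values from S, W.
S's domain is down to {3}, so S = 3. Strike 3 from W.
Determined: R=8, S=3. The other variables each still have more than one consistent value. That makes 2.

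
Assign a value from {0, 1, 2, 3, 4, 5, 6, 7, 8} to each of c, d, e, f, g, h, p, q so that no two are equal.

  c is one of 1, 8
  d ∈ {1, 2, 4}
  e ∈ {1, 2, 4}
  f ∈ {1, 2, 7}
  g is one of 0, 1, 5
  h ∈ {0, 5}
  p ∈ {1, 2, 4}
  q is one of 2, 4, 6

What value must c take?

8

Among the 8 variables, 6 fits only q (and all 8 values in {0, 1, 2, 4, 5, 6, 7, 8} must be used), so q = 6.
Among the 7 still-open variables, 7 fits only f (and all 7 values in {0, 1, 2, 4, 5, 7, 8} must be used), so f = 7.
Among the 6 still-open variables, 8 fits only c (and all 6 values in {0, 1, 2, 4, 5, 8} must be used), so c = 8.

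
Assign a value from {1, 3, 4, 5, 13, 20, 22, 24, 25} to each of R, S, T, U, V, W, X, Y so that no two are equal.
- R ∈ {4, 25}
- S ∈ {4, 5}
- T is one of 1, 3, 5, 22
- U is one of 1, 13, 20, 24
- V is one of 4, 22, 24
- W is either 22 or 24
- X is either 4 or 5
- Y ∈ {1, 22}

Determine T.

S and X share exactly the 2 values {4, 5}; by pigeonhole those values go to them, so strike 4, 5 from R, T, V.
R must be 25 (only option left).
V and W share exactly the 2 values {22, 24}; by pigeonhole those values go to them, so strike 22, 24 from T, U, Y.
Y's domain is down to {1}, so Y = 1. Eliminate 1 elsewhere: T, U.
So T = 3.

3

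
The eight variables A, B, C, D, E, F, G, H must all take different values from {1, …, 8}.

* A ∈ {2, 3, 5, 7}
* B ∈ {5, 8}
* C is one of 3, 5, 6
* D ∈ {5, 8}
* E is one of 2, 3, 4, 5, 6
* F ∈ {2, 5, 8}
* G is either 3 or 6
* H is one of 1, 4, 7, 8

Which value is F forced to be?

The 8 variables draw from only 8 values {1, 2, 3, 4, 5, 6, 7, 8}, so each is used; only H can be 1, hence H = 1.
The 7 still-open variables draw from only 7 values {2, 3, 4, 5, 6, 7, 8}, so each is used; only E can be 4, hence E = 4.
Among the 6 still-open variables, 7 fits only A (and all 6 values in {2, 3, 5, 6, 7, 8} must be used), so A = 7.
The 5 still-open variables draw from only 5 values {2, 3, 5, 6, 8}, so each is used; only F can be 2, hence F = 2.

2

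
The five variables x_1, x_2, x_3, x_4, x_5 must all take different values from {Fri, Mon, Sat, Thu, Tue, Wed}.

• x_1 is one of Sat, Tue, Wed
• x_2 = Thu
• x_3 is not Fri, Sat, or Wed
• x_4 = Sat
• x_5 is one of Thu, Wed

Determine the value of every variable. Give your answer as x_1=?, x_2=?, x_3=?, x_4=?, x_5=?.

x_2 has just one choice, so x_2 = Thu. So x_3, x_5 can't be Thu.
x_4 must be Sat (only option left). So x_1 can't be Sat.
x_5 must be Wed (only option left). So x_1 can't be Wed.
x_1 must be Tue (only option left). So x_3 can't be Tue.
That leaves x_3 = Mon.

x_1=Tue, x_2=Thu, x_3=Mon, x_4=Sat, x_5=Wed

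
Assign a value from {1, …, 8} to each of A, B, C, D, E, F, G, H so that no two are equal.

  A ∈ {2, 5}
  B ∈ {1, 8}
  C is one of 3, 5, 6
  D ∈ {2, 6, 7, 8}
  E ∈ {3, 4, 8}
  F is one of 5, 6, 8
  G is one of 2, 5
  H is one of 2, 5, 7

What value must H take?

The 8 variables draw from only 8 values {1, 2, 3, 4, 5, 6, 7, 8}, so each is used; only B can be 1, hence B = 1.
The 7 still-open variables draw from only 7 values {2, 3, 4, 5, 6, 7, 8}, so each is used; only E can be 4, hence E = 4.
Among the 6 still-open variables, 3 fits only C (and all 6 values in {2, 3, 5, 6, 7, 8} must be used), so C = 3.
A and G between them cover only {2, 5} — a naked pair. Remove those values from D, F, H.
So H = 7.

7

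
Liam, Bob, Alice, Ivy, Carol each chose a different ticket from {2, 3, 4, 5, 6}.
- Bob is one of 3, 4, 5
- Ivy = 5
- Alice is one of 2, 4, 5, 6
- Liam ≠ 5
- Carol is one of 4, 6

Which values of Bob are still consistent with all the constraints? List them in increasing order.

3, 4

Ivy has just one choice, so Ivy = 5. So Bob, Alice can't be 5.
No further eliminations apply; Bob can still be any of 3, 4.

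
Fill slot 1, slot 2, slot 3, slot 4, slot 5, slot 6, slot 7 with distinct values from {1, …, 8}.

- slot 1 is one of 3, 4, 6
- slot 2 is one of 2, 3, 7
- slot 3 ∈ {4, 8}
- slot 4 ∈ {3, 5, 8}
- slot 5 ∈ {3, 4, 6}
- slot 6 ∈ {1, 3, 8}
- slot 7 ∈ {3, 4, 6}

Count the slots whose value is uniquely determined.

The 3 variables slot 1, slot 5, slot 7 are confined to {3, 4, 6}, which locks those values in; drop them from slot 2, slot 3, slot 4, slot 6.
slot 3 must be 8 (only option left). Eliminate 8 elsewhere: slot 4, slot 6.
slot 4 has just one choice, so slot 4 = 5.
slot 6 must be 1 (only option left).
Determined: slot 3=8, slot 4=5, slot 6=1. The other slots each still have more than one consistent value. That makes 3.

3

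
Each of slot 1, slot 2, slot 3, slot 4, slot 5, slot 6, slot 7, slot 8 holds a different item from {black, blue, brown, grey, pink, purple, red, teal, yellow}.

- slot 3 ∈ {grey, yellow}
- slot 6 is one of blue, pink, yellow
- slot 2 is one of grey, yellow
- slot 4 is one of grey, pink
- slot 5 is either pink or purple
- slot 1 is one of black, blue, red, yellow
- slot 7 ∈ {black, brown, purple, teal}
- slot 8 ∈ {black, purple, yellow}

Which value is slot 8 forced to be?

slot 2 and slot 3 share exactly the 2 values {grey, yellow}; by pigeonhole those values go to them, so strike grey, yellow from slot 1, slot 4, slot 6, slot 8.
slot 4 has just one choice, so slot 4 = pink. Remove pink from slot 5, slot 6.
slot 5 has just one choice, so slot 5 = purple. Eliminate purple elsewhere: slot 7, slot 8.
So slot 8 = black.

black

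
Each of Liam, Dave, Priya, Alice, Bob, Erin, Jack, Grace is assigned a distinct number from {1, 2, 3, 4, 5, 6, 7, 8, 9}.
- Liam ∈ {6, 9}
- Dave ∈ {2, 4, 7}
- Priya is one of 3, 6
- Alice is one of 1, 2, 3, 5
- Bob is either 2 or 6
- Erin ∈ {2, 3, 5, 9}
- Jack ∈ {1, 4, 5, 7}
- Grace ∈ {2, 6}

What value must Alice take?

Bob and Grace between them cover only {2, 6} — a naked pair. Remove those values from Liam, Dave, Priya, Alice, Erin.
Liam has just one choice, so Liam = 9. Remove 9 from Erin.
Priya has just one choice, so Priya = 3. So Alice, Erin can't be 3.
That leaves Erin = 5. Remove 5 from Alice, Jack.
So Alice = 1.

1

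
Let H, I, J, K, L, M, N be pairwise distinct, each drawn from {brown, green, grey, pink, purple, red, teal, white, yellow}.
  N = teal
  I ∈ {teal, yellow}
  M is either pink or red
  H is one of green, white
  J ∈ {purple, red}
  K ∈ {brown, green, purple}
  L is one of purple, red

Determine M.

pink

N's domain is down to {teal}, so N = teal. Strike teal from I.
That leaves I = yellow.
The 2 variables J and L are confined to {purple, red}, which locks those values in; drop them from K, M.
So M = pink.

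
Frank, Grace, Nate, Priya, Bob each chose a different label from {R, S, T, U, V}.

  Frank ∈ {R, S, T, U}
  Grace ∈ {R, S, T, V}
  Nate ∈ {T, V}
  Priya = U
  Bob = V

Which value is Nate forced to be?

Priya's domain is down to {U}, so Priya = U. So Frank can't be U.
Bob must be V (only option left). Eliminate V elsewhere: Grace, Nate.
So Nate = T.

T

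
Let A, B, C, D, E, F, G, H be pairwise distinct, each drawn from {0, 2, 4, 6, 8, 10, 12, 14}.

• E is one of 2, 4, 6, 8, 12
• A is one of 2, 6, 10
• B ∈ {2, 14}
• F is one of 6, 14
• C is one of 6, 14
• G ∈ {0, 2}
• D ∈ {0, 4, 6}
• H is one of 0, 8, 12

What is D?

The 8 variables draw from only 8 values {0, 2, 4, 6, 8, 10, 12, 14}, so each is used; only A can be 10, hence A = 10.
C and F share exactly the 2 values {6, 14}; by pigeonhole those values go to them, so strike 6, 14 from B, D, E.
That leaves B = 2. Strike 2 from E, G.
G must be 0 (only option left). Strike 0 from D, H.
So D = 4.

4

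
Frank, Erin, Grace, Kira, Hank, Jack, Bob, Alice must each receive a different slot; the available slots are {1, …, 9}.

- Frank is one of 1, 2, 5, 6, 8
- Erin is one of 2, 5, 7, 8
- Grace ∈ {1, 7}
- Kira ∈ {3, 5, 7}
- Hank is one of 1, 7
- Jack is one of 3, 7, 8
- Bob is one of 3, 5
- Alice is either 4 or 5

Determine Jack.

8

The 8 variables together cover exactly {1, 2, 3, 4, 5, 6, 7, 8} — 8 values for 8 variables — and 4 appears only in Alice's list, so Alice = 4.
Among the 7 still-open variables, 6 fits only Frank (and all 7 values in {1, 2, 3, 5, 6, 7, 8} must be used), so Frank = 6.
The 6 still-open variables together cover exactly {1, 2, 3, 5, 7, 8} — 6 values for 6 variables — and 2 appears only in Erin's list, so Erin = 2.
The 5 still-open variables draw from only 5 values {1, 3, 5, 7, 8}, so each is used; only Jack can be 8, hence Jack = 8.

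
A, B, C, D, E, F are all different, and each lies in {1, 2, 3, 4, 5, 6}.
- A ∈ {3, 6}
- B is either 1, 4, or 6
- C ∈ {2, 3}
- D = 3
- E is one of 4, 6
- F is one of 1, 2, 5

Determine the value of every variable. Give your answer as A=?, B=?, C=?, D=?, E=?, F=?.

D has just one choice, so D = 3. So A, C can't be 3.
A must be 6 (only option left). So B, E can't be 6.
That leaves C = 2. Strike 2 from F.
E has just one choice, so E = 4. Strike 4 from B.
B must be 1 (only option left). Eliminate 1 elsewhere: F.
F's domain is down to {5}, so F = 5.

A=6, B=1, C=2, D=3, E=4, F=5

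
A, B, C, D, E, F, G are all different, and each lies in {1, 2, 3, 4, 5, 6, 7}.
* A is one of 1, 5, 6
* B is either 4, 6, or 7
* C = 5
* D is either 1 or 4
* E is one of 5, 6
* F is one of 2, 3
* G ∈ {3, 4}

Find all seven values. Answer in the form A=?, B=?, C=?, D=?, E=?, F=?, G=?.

A=1, B=7, C=5, D=4, E=6, F=2, G=3

C's domain is down to {5}, so C = 5. Remove 5 from A, E.
E must be 6 (only option left). Remove 6 from A, B.
That leaves A = 1. Remove 1 from D.
That leaves D = 4. Eliminate 4 elsewhere: B, G.
That leaves G = 3. Remove 3 from F.
B has just one choice, so B = 7.
F's domain is down to {2}, so F = 2.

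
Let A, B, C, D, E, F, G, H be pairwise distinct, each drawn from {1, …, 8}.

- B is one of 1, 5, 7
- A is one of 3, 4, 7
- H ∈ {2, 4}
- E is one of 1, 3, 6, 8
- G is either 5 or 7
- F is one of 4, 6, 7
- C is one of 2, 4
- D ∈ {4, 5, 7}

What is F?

Among the 8 variables, 8 fits only E (and all 8 values in {1, 2, 3, 4, 5, 6, 7, 8} must be used), so E = 8.
The 7 still-open variables draw from only 7 values {1, 2, 3, 4, 5, 6, 7}, so each is used; only B can be 1, hence B = 1.
Among the 6 still-open variables, 3 fits only A (and all 6 values in {2, 3, 4, 5, 6, 7} must be used), so A = 3.
Among the 5 still-open variables, 6 fits only F (and all 5 values in {2, 4, 5, 6, 7} must be used), so F = 6.

6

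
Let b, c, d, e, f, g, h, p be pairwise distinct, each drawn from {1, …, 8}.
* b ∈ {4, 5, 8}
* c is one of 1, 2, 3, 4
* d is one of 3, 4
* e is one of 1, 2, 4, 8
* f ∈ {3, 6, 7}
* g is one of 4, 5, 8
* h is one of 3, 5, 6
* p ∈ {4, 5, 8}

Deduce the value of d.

3

Among the 8 variables, 7 fits only f (and all 8 values in {1, 2, 3, 4, 5, 6, 7, 8} must be used), so f = 7.
Among the 7 still-open variables, 6 fits only h (and all 7 values in {1, 2, 3, 4, 5, 6, 8} must be used), so h = 6.
b, g, p share exactly the 3 values {4, 5, 8}; by pigeonhole those values go to them, so strike 4, 5, 8 from c, d, e.
So d = 3.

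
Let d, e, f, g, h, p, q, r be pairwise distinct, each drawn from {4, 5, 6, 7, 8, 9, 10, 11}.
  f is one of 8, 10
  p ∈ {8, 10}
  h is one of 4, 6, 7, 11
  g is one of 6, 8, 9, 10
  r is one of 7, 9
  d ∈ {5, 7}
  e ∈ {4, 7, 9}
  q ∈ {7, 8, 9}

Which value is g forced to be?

6

The 8 variables together cover exactly {4, 5, 6, 7, 8, 9, 10, 11} — 8 values for 8 variables — and 5 appears only in d's list, so d = 5.
The 7 still-open variables together cover exactly {4, 6, 7, 8, 9, 10, 11} — 7 values for 7 variables — and 11 appears only in h's list, so h = 11.
The 6 still-open variables together cover exactly {4, 6, 7, 8, 9, 10} — 6 values for 6 variables — and 4 appears only in e's list, so e = 4.
The 5 still-open variables together cover exactly {6, 7, 8, 9, 10} — 5 values for 5 variables — and 6 appears only in g's list, so g = 6.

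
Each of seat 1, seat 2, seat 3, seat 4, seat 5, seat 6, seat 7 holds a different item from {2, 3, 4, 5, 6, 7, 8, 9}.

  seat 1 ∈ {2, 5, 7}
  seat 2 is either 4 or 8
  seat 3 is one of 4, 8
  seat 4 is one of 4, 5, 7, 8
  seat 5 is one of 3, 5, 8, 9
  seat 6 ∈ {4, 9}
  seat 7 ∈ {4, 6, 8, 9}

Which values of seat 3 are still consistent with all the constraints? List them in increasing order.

seat 2 and seat 3 between them cover only {4, 8} — a naked pair. Remove those values from seat 4, seat 5, seat 6, seat 7.
seat 6's domain is down to {9}, so seat 6 = 9. Strike 9 from seat 5, seat 7.
seat 7's domain is down to {6}, so seat 7 = 6.
No further eliminations apply; seat 3 can still be any of 4, 8.

4, 8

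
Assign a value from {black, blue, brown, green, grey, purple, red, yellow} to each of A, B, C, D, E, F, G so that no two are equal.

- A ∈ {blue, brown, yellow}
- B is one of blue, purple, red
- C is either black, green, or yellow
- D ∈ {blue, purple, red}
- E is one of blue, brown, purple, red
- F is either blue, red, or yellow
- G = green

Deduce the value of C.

black

G has just one choice, so G = green. Eliminate green elsewhere: C.
The 6 still-open variables draw from only 6 values {black, blue, brown, purple, red, yellow}, so each is used; only C can be black, hence C = black.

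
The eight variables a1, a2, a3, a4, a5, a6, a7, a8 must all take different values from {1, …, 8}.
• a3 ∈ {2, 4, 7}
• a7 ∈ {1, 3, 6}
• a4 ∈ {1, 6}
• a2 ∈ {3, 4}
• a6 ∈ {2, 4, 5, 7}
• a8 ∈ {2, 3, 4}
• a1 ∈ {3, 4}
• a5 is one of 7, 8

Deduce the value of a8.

The 8 variables draw from only 8 values {1, 2, 3, 4, 5, 6, 7, 8}, so each is used; only a6 can be 5, hence a6 = 5.
Among the 7 still-open variables, 8 fits only a5 (and all 7 values in {1, 2, 3, 4, 6, 7, 8} must be used), so a5 = 8.
Among the 6 still-open variables, 7 fits only a3 (and all 6 values in {1, 2, 3, 4, 6, 7} must be used), so a3 = 7.
Among the 5 still-open variables, 2 fits only a8 (and all 5 values in {1, 2, 3, 4, 6} must be used), so a8 = 2.

2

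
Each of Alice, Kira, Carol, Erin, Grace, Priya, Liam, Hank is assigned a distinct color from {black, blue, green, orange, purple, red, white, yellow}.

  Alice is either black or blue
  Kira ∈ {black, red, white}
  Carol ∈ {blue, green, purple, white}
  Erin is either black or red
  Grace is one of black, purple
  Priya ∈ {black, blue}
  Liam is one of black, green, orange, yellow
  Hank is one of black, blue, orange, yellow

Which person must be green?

Alice and Priya between them cover only {black, blue} — a naked pair. Remove those values from Kira, Carol, Erin, Grace, Liam, Hank.
Erin must be red (only option left). So Kira can't be red.
Grace must be purple (only option left). Eliminate purple elsewhere: Carol.
Kira has just one choice, so Kira = white. Strike white from Carol.
So green goes to Carol.

Carol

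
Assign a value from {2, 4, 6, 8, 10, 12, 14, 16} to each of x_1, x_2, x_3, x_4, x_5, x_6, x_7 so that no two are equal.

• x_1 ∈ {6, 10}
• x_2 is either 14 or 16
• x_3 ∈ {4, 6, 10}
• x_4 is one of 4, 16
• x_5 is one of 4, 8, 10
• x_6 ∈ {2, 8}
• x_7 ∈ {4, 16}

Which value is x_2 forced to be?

14

The 7 variables together cover exactly {2, 4, 6, 8, 10, 14, 16} — 7 values for 7 variables — and 2 appears only in x_6's list, so x_6 = 2.
Among the 6 still-open variables, 8 fits only x_5 (and all 6 values in {4, 6, 8, 10, 14, 16} must be used), so x_5 = 8.
The 5 still-open variables draw from only 5 values {4, 6, 10, 14, 16}, so each is used; only x_2 can be 14, hence x_2 = 14.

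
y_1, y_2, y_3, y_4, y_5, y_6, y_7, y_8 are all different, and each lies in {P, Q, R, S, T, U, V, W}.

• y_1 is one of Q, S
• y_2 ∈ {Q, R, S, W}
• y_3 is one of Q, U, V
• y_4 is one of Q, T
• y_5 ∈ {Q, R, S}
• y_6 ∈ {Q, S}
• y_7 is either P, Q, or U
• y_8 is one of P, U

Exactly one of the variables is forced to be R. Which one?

y_5

The 8 variables draw from only 8 values {P, Q, R, S, T, U, V, W}, so each is used; only y_4 can be T, hence y_4 = T.
Among the 7 still-open variables, V fits only y_3 (and all 7 values in {P, Q, R, S, U, V, W} must be used), so y_3 = V.
The 6 still-open variables draw from only 6 values {P, Q, R, S, U, W}, so each is used; only y_2 can be W, hence y_2 = W.
The 5 still-open variables draw from only 5 values {P, Q, R, S, U}, so each is used; only y_5 can be R, hence y_5 = R.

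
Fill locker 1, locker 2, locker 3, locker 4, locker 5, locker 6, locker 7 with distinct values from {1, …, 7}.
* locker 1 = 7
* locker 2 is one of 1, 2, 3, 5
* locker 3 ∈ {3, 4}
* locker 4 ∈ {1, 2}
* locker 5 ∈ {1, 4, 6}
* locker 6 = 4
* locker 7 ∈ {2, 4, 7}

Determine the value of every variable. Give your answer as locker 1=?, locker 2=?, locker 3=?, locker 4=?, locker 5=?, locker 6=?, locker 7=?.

locker 1=7, locker 2=5, locker 3=3, locker 4=1, locker 5=6, locker 6=4, locker 7=2

locker 1 must be 7 (only option left). Eliminate 7 elsewhere: locker 7.
locker 6 has just one choice, so locker 6 = 4. Remove 4 from locker 3, locker 5, locker 7.
locker 7 must be 2 (only option left). Strike 2 from locker 2, locker 4.
locker 3 has just one choice, so locker 3 = 3. Strike 3 from locker 2.
That leaves locker 4 = 1. Remove 1 from locker 2, locker 5.
locker 5 has just one choice, so locker 5 = 6.
That leaves locker 2 = 5.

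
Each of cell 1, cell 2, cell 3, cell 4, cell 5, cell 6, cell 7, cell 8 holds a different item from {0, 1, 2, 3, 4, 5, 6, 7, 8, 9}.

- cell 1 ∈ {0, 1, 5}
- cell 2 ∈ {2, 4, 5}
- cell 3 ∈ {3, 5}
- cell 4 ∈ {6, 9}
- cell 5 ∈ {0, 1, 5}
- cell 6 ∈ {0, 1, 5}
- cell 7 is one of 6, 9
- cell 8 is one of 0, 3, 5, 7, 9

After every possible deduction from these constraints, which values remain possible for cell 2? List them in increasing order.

The 2 variables cell 4 and cell 7 are confined to {6, 9}, which locks those values in; drop them from cell 8.
The 3 variables cell 1, cell 5, cell 6 are confined to {0, 1, 5}, which locks those values in; drop them from cell 2, cell 3, cell 8.
cell 3 has just one choice, so cell 3 = 3. Eliminate 3 elsewhere: cell 8.
cell 8 has just one choice, so cell 8 = 7.
No further eliminations apply; cell 2 can still be any of 2, 4.

2, 4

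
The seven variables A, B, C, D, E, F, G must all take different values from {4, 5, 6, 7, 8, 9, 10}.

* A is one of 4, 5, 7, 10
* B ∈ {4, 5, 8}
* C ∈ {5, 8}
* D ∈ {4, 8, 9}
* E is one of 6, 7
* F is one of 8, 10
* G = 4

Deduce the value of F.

G must be 4 (only option left). Strike 4 from A, B, D.
The 6 still-open variables together cover exactly {5, 6, 7, 8, 9, 10} — 6 values for 6 variables — and 6 appears only in E's list, so E = 6.
The 5 still-open variables together cover exactly {5, 7, 8, 9, 10} — 5 values for 5 variables — and 7 appears only in A's list, so A = 7.
The 4 still-open variables draw from only 4 values {5, 8, 9, 10}, so each is used; only D can be 9, hence D = 9.
The 3 still-open variables draw from only 3 values {5, 8, 10}, so each is used; only F can be 10, hence F = 10.

10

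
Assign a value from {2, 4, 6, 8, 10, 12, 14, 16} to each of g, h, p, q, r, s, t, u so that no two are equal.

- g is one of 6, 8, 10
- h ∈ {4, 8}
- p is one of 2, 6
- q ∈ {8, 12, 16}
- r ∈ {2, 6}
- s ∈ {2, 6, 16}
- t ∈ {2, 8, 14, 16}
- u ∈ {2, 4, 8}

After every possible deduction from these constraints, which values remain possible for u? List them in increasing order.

4, 8

The 8 variables draw from only 8 values {2, 4, 6, 8, 10, 12, 14, 16}, so each is used; only g can be 10, hence g = 10.
The 7 still-open variables together cover exactly {2, 4, 6, 8, 12, 14, 16} — 7 values for 7 variables — and 12 appears only in q's list, so q = 12.
The 6 still-open variables draw from only 6 values {2, 4, 6, 8, 14, 16}, so each is used; only t can be 14, hence t = 14.
Among the 5 still-open variables, 16 fits only s (and all 5 values in {2, 4, 6, 8, 16} must be used), so s = 16.
p and r between them cover only {2, 6} — a naked pair. Remove those values from u.
No further eliminations apply; u can still be any of 4, 8.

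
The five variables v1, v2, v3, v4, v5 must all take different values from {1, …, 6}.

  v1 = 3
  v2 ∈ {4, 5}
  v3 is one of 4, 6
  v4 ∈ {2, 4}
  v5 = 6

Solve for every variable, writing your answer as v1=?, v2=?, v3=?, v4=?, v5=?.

v1's domain is down to {3}, so v1 = 3.
v5 has just one choice, so v5 = 6. Remove 6 from v3.
That leaves v3 = 4. Eliminate 4 elsewhere: v2, v4.
v4 must be 2 (only option left).
v2's domain is down to {5}, so v2 = 5.

v1=3, v2=5, v3=4, v4=2, v5=6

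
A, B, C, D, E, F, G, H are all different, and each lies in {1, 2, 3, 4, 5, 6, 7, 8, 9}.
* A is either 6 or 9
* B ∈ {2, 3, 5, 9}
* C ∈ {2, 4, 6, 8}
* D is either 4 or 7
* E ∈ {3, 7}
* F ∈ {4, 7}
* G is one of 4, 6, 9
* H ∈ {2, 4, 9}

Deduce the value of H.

2

The 8 variables draw from only 8 values {2, 3, 4, 5, 6, 7, 8, 9}, so each is used; only B can be 5, hence B = 5.
Among the 7 still-open variables, 3 fits only E (and all 7 values in {2, 3, 4, 6, 7, 8, 9} must be used), so E = 3.
Among the 6 still-open variables, 8 fits only C (and all 6 values in {2, 4, 6, 7, 8, 9} must be used), so C = 8.
Among the 5 still-open variables, 2 fits only H (and all 5 values in {2, 4, 6, 7, 9} must be used), so H = 2.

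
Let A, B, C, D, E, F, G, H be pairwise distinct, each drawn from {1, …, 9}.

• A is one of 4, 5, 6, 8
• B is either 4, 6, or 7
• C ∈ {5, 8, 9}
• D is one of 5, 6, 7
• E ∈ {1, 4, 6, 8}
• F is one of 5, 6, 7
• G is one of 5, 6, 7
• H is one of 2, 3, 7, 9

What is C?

9

The 3 variables D, F, G are confined to {5, 6, 7}, which locks those values in; drop them from A, B, C, E, H.
B has just one choice, so B = 4. Remove 4 from A, E.
That leaves A = 8. Eliminate 8 elsewhere: C, E.
So C = 9.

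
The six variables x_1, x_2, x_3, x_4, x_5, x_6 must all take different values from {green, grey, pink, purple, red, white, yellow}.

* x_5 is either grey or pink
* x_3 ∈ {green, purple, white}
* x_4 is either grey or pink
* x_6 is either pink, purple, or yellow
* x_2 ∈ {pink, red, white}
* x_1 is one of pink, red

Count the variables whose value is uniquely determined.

2

The 2 variables x_4 and x_5 are confined to {grey, pink}, which locks those values in; drop them from x_1, x_2, x_6.
x_1's domain is down to {red}, so x_1 = red. Eliminate red elsewhere: x_2.
That leaves x_2 = white. Remove white from x_3.
Determined: x_1=red, x_2=white. The other variables each still have more than one consistent value. That makes 2.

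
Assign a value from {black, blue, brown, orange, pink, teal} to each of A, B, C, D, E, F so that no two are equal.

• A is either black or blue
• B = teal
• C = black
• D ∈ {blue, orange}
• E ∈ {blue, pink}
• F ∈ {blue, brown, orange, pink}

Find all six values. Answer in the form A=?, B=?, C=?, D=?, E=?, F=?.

B's domain is down to {teal}, so B = teal.
C has just one choice, so C = black. Eliminate black elsewhere: A.
A has just one choice, so A = blue. Remove blue from D, E, F.
D has just one choice, so D = orange. Eliminate orange elsewhere: F.
E has just one choice, so E = pink. Eliminate pink elsewhere: F.
That leaves F = brown.

A=blue, B=teal, C=black, D=orange, E=pink, F=brown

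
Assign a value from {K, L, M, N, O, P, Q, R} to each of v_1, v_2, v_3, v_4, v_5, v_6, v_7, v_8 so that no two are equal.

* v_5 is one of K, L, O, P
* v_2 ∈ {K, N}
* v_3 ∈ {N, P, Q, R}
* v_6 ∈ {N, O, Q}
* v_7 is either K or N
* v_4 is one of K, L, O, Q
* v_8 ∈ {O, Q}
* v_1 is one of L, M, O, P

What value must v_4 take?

The 8 variables together cover exactly {K, L, M, N, O, P, Q, R} — 8 values for 8 variables — and M appears only in v_1's list, so v_1 = M.
The 7 still-open variables together cover exactly {K, L, N, O, P, Q, R} — 7 values for 7 variables — and R appears only in v_3's list, so v_3 = R.
The 6 still-open variables together cover exactly {K, L, N, O, P, Q} — 6 values for 6 variables — and P appears only in v_5's list, so v_5 = P.
The 5 still-open variables together cover exactly {K, L, N, O, Q} — 5 values for 5 variables — and L appears only in v_4's list, so v_4 = L.

L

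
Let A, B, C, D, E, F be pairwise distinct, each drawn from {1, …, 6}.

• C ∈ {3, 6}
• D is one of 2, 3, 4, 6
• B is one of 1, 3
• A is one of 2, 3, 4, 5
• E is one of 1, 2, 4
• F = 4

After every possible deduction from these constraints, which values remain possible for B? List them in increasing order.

F's domain is down to {4}, so F = 4. Eliminate 4 elsewhere: A, D, E.
The 5 still-open variables draw from only 5 values {1, 2, 3, 5, 6}, so each is used; only A can be 5, hence A = 5.
No further eliminations apply; B can still be any of 1, 3.

1, 3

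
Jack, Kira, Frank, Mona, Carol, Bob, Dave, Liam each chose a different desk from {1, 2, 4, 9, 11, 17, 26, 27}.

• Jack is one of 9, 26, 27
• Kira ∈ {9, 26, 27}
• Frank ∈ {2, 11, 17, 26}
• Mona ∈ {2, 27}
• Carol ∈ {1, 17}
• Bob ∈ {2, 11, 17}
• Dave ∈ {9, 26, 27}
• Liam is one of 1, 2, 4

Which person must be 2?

Among the 8 variables, 4 fits only Liam (and all 8 values in {1, 2, 4, 9, 11, 17, 26, 27} must be used), so Liam = 4.
The 7 still-open variables draw from only 7 values {1, 2, 9, 11, 17, 26, 27}, so each is used; only Carol can be 1, hence Carol = 1.
Jack, Kira, Dave share exactly the 3 values {9, 26, 27}; by pigeonhole those values go to them, so strike 9, 26, 27 from Frank, Mona.

Mona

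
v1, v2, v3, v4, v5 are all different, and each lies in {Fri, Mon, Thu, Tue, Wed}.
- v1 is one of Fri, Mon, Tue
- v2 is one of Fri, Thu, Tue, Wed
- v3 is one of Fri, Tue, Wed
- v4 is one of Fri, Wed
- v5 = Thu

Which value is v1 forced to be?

Mon

v5 has just one choice, so v5 = Thu. Remove Thu from v2.
The 4 still-open variables draw from only 4 values {Fri, Mon, Tue, Wed}, so each is used; only v1 can be Mon, hence v1 = Mon.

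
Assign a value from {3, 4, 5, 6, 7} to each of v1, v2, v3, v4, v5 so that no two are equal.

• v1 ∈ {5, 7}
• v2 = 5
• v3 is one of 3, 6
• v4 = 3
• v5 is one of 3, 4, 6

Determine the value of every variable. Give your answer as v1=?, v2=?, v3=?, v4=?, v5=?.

v2's domain is down to {5}, so v2 = 5. Remove 5 from v1.
v4's domain is down to {3}, so v4 = 3. Strike 3 from v3, v5.
That leaves v1 = 7.
v3 must be 6 (only option left). Remove 6 from v5.
v5 has just one choice, so v5 = 4.

v1=7, v2=5, v3=6, v4=3, v5=4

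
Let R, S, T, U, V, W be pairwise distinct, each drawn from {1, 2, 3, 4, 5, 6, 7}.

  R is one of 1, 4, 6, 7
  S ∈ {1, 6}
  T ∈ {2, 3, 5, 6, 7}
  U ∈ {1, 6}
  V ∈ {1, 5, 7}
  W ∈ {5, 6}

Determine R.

S and U share exactly the 2 values {1, 6}; by pigeonhole those values go to them, so strike 1, 6 from R, T, V, W.
That leaves W = 5. Strike 5 from T, V.
V has just one choice, so V = 7. Remove 7 from R, T.
So R = 4.

4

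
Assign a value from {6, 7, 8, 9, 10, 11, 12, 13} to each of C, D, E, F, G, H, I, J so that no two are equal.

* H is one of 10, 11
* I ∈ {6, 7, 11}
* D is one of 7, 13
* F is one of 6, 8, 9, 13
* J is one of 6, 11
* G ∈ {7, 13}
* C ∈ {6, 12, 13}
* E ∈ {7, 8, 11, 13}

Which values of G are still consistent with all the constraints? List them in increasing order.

7, 13

Among the 8 variables, 9 fits only F (and all 8 values in {6, 7, 8, 9, 10, 11, 12, 13} must be used), so F = 9.
The 7 still-open variables draw from only 7 values {6, 7, 8, 10, 11, 12, 13}, so each is used; only E can be 8, hence E = 8.
The 6 still-open variables draw from only 6 values {6, 7, 10, 11, 12, 13}, so each is used; only H can be 10, hence H = 10.
The 5 still-open variables draw from only 5 values {6, 7, 11, 12, 13}, so each is used; only C can be 12, hence C = 12.
D and G share exactly the 2 values {7, 13}; by pigeonhole those values go to them, so strike 7, 13 from I.
No further eliminations apply; G can still be any of 7, 13.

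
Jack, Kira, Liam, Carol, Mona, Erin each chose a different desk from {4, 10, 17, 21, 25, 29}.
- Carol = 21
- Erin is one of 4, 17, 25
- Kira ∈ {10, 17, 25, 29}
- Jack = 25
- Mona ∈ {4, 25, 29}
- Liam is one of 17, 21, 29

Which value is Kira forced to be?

Jack must be 25 (only option left). So Kira, Mona, Erin can't be 25.
Carol has just one choice, so Carol = 21. Remove 21 from Liam.
Among the 4 still-open variables, 10 fits only Kira (and all 4 values in {4, 10, 17, 29} must be used), so Kira = 10.

10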